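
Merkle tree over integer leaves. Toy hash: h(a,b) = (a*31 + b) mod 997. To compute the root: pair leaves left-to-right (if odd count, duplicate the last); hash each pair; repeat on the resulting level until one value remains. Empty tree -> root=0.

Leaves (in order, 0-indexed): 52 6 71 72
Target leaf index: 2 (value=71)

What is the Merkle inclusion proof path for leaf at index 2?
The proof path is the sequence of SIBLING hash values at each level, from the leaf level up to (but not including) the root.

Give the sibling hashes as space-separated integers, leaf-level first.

Answer: 72 621

Derivation:
L0 (leaves): [52, 6, 71, 72], target index=2
L1: h(52,6)=(52*31+6)%997=621 [pair 0] h(71,72)=(71*31+72)%997=279 [pair 1] -> [621, 279]
  Sibling for proof at L0: 72
L2: h(621,279)=(621*31+279)%997=587 [pair 0] -> [587]
  Sibling for proof at L1: 621
Root: 587
Proof path (sibling hashes from leaf to root): [72, 621]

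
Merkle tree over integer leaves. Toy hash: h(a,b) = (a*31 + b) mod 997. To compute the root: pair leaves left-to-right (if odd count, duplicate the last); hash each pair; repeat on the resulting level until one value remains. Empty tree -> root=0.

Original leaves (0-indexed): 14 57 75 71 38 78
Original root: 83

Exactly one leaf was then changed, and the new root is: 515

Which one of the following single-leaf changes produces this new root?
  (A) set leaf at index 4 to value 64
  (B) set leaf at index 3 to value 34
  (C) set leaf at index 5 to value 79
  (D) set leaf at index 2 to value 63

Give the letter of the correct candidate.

Answer: D

Derivation:
Original leaves: [14, 57, 75, 71, 38, 78]
Target new root: 515
Try each candidate change and compute the resulting root:
Candidate A: set leaf[4] = 64 -> leaves = [14, 57, 75, 71, 64, 78]
  L0: [14, 57, 75, 71, 64, 78]
  L1: h(14,57)=(14*31+57)%997=491 h(75,71)=(75*31+71)%997=402 h(64,78)=(64*31+78)%997=68 -> [491, 402, 68]
  L2: h(491,402)=(491*31+402)%997=668 h(68,68)=(68*31+68)%997=182 -> [668, 182]
  L3: h(668,182)=(668*31+182)%997=950 -> [950]
  root = 950 != target 515
Candidate B: set leaf[3] = 34 -> leaves = [14, 57, 75, 34, 38, 78]
  L0: [14, 57, 75, 34, 38, 78]
  L1: h(14,57)=(14*31+57)%997=491 h(75,34)=(75*31+34)%997=365 h(38,78)=(38*31+78)%997=259 -> [491, 365, 259]
  L2: h(491,365)=(491*31+365)%997=631 h(259,259)=(259*31+259)%997=312 -> [631, 312]
  L3: h(631,312)=(631*31+312)%997=930 -> [930]
  root = 930 != target 515
Candidate C: set leaf[5] = 79 -> leaves = [14, 57, 75, 71, 38, 79]
  L0: [14, 57, 75, 71, 38, 79]
  L1: h(14,57)=(14*31+57)%997=491 h(75,71)=(75*31+71)%997=402 h(38,79)=(38*31+79)%997=260 -> [491, 402, 260]
  L2: h(491,402)=(491*31+402)%997=668 h(260,260)=(260*31+260)%997=344 -> [668, 344]
  L3: h(668,344)=(668*31+344)%997=115 -> [115]
  root = 115 != target 515
Candidate D: set leaf[2] = 63 -> leaves = [14, 57, 63, 71, 38, 78]
  L0: [14, 57, 63, 71, 38, 78]
  L1: h(14,57)=(14*31+57)%997=491 h(63,71)=(63*31+71)%997=30 h(38,78)=(38*31+78)%997=259 -> [491, 30, 259]
  L2: h(491,30)=(491*31+30)%997=296 h(259,259)=(259*31+259)%997=312 -> [296, 312]
  L3: h(296,312)=(296*31+312)%997=515 -> [515]
  root = 515 == target 515  ** MATCH **
Candidate D produces the target root.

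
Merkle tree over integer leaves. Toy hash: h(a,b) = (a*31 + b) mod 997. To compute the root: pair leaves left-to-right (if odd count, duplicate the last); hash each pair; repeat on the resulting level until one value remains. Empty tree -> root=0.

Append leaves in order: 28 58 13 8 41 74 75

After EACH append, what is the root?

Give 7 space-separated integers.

After append 28 (leaves=[28]):
  L0: [28]
  root=28
After append 58 (leaves=[28, 58]):
  L0: [28, 58]
  L1: h(28,58)=(28*31+58)%997=926 -> [926]
  root=926
After append 13 (leaves=[28, 58, 13]):
  L0: [28, 58, 13]
  L1: h(28,58)=(28*31+58)%997=926 h(13,13)=(13*31+13)%997=416 -> [926, 416]
  L2: h(926,416)=(926*31+416)%997=209 -> [209]
  root=209
After append 8 (leaves=[28, 58, 13, 8]):
  L0: [28, 58, 13, 8]
  L1: h(28,58)=(28*31+58)%997=926 h(13,8)=(13*31+8)%997=411 -> [926, 411]
  L2: h(926,411)=(926*31+411)%997=204 -> [204]
  root=204
After append 41 (leaves=[28, 58, 13, 8, 41]):
  L0: [28, 58, 13, 8, 41]
  L1: h(28,58)=(28*31+58)%997=926 h(13,8)=(13*31+8)%997=411 h(41,41)=(41*31+41)%997=315 -> [926, 411, 315]
  L2: h(926,411)=(926*31+411)%997=204 h(315,315)=(315*31+315)%997=110 -> [204, 110]
  L3: h(204,110)=(204*31+110)%997=452 -> [452]
  root=452
After append 74 (leaves=[28, 58, 13, 8, 41, 74]):
  L0: [28, 58, 13, 8, 41, 74]
  L1: h(28,58)=(28*31+58)%997=926 h(13,8)=(13*31+8)%997=411 h(41,74)=(41*31+74)%997=348 -> [926, 411, 348]
  L2: h(926,411)=(926*31+411)%997=204 h(348,348)=(348*31+348)%997=169 -> [204, 169]
  L3: h(204,169)=(204*31+169)%997=511 -> [511]
  root=511
After append 75 (leaves=[28, 58, 13, 8, 41, 74, 75]):
  L0: [28, 58, 13, 8, 41, 74, 75]
  L1: h(28,58)=(28*31+58)%997=926 h(13,8)=(13*31+8)%997=411 h(41,74)=(41*31+74)%997=348 h(75,75)=(75*31+75)%997=406 -> [926, 411, 348, 406]
  L2: h(926,411)=(926*31+411)%997=204 h(348,406)=(348*31+406)%997=227 -> [204, 227]
  L3: h(204,227)=(204*31+227)%997=569 -> [569]
  root=569

Answer: 28 926 209 204 452 511 569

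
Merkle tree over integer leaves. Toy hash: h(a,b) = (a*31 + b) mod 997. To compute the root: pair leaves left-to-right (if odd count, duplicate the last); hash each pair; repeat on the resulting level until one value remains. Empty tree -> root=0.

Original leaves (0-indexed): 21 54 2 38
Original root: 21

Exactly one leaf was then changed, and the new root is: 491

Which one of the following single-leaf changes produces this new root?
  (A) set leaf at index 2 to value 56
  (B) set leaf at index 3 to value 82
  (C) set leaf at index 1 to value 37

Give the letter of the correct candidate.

Answer: C

Derivation:
Original leaves: [21, 54, 2, 38]
Target new root: 491
Try each candidate change and compute the resulting root:
Candidate A: set leaf[2] = 56 -> leaves = [21, 54, 56, 38]
  L0: [21, 54, 56, 38]
  L1: h(21,54)=(21*31+54)%997=705 h(56,38)=(56*31+38)%997=777 -> [705, 777]
  L2: h(705,777)=(705*31+777)%997=698 -> [698]
  root = 698 != target 491
Candidate B: set leaf[3] = 82 -> leaves = [21, 54, 2, 82]
  L0: [21, 54, 2, 82]
  L1: h(21,54)=(21*31+54)%997=705 h(2,82)=(2*31+82)%997=144 -> [705, 144]
  L2: h(705,144)=(705*31+144)%997=65 -> [65]
  root = 65 != target 491
Candidate C: set leaf[1] = 37 -> leaves = [21, 37, 2, 38]
  L0: [21, 37, 2, 38]
  L1: h(21,37)=(21*31+37)%997=688 h(2,38)=(2*31+38)%997=100 -> [688, 100]
  L2: h(688,100)=(688*31+100)%997=491 -> [491]
  root = 491 == target 491  ** MATCH **
Candidate C produces the target root.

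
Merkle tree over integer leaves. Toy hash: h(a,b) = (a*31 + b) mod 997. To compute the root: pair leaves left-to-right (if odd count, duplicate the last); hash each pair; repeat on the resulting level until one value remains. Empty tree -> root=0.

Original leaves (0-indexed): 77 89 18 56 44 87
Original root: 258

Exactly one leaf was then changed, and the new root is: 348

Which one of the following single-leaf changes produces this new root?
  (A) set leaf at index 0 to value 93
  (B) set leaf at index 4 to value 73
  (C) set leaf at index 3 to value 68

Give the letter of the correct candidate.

Original leaves: [77, 89, 18, 56, 44, 87]
Target new root: 348
Try each candidate change and compute the resulting root:
Candidate A: set leaf[0] = 93 -> leaves = [93, 89, 18, 56, 44, 87]
  L0: [93, 89, 18, 56, 44, 87]
  L1: h(93,89)=(93*31+89)%997=978 h(18,56)=(18*31+56)%997=614 h(44,87)=(44*31+87)%997=454 -> [978, 614, 454]
  L2: h(978,614)=(978*31+614)%997=25 h(454,454)=(454*31+454)%997=570 -> [25, 570]
  L3: h(25,570)=(25*31+570)%997=348 -> [348]
  root = 348 == target 348  ** MATCH **
Candidate B: set leaf[4] = 73 -> leaves = [77, 89, 18, 56, 73, 87]
  L0: [77, 89, 18, 56, 73, 87]
  L1: h(77,89)=(77*31+89)%997=482 h(18,56)=(18*31+56)%997=614 h(73,87)=(73*31+87)%997=356 -> [482, 614, 356]
  L2: h(482,614)=(482*31+614)%997=601 h(356,356)=(356*31+356)%997=425 -> [601, 425]
  L3: h(601,425)=(601*31+425)%997=113 -> [113]
  root = 113 != target 348
Candidate C: set leaf[3] = 68 -> leaves = [77, 89, 18, 68, 44, 87]
  L0: [77, 89, 18, 68, 44, 87]
  L1: h(77,89)=(77*31+89)%997=482 h(18,68)=(18*31+68)%997=626 h(44,87)=(44*31+87)%997=454 -> [482, 626, 454]
  L2: h(482,626)=(482*31+626)%997=613 h(454,454)=(454*31+454)%997=570 -> [613, 570]
  L3: h(613,570)=(613*31+570)%997=630 -> [630]
  root = 630 != target 348
Candidate A produces the target root.

Answer: A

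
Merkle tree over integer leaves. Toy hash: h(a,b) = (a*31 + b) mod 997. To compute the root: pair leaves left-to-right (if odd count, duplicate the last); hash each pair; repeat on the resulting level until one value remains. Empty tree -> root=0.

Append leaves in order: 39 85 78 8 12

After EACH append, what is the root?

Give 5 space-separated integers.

After append 39 (leaves=[39]):
  L0: [39]
  root=39
After append 85 (leaves=[39, 85]):
  L0: [39, 85]
  L1: h(39,85)=(39*31+85)%997=297 -> [297]
  root=297
After append 78 (leaves=[39, 85, 78]):
  L0: [39, 85, 78]
  L1: h(39,85)=(39*31+85)%997=297 h(78,78)=(78*31+78)%997=502 -> [297, 502]
  L2: h(297,502)=(297*31+502)%997=736 -> [736]
  root=736
After append 8 (leaves=[39, 85, 78, 8]):
  L0: [39, 85, 78, 8]
  L1: h(39,85)=(39*31+85)%997=297 h(78,8)=(78*31+8)%997=432 -> [297, 432]
  L2: h(297,432)=(297*31+432)%997=666 -> [666]
  root=666
After append 12 (leaves=[39, 85, 78, 8, 12]):
  L0: [39, 85, 78, 8, 12]
  L1: h(39,85)=(39*31+85)%997=297 h(78,8)=(78*31+8)%997=432 h(12,12)=(12*31+12)%997=384 -> [297, 432, 384]
  L2: h(297,432)=(297*31+432)%997=666 h(384,384)=(384*31+384)%997=324 -> [666, 324]
  L3: h(666,324)=(666*31+324)%997=33 -> [33]
  root=33

Answer: 39 297 736 666 33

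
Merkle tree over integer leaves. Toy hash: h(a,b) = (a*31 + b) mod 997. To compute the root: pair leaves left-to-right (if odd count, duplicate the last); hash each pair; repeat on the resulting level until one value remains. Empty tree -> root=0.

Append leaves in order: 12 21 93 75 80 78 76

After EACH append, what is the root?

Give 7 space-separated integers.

Answer: 12 393 204 186 947 883 757

Derivation:
After append 12 (leaves=[12]):
  L0: [12]
  root=12
After append 21 (leaves=[12, 21]):
  L0: [12, 21]
  L1: h(12,21)=(12*31+21)%997=393 -> [393]
  root=393
After append 93 (leaves=[12, 21, 93]):
  L0: [12, 21, 93]
  L1: h(12,21)=(12*31+21)%997=393 h(93,93)=(93*31+93)%997=982 -> [393, 982]
  L2: h(393,982)=(393*31+982)%997=204 -> [204]
  root=204
After append 75 (leaves=[12, 21, 93, 75]):
  L0: [12, 21, 93, 75]
  L1: h(12,21)=(12*31+21)%997=393 h(93,75)=(93*31+75)%997=964 -> [393, 964]
  L2: h(393,964)=(393*31+964)%997=186 -> [186]
  root=186
After append 80 (leaves=[12, 21, 93, 75, 80]):
  L0: [12, 21, 93, 75, 80]
  L1: h(12,21)=(12*31+21)%997=393 h(93,75)=(93*31+75)%997=964 h(80,80)=(80*31+80)%997=566 -> [393, 964, 566]
  L2: h(393,964)=(393*31+964)%997=186 h(566,566)=(566*31+566)%997=166 -> [186, 166]
  L3: h(186,166)=(186*31+166)%997=947 -> [947]
  root=947
After append 78 (leaves=[12, 21, 93, 75, 80, 78]):
  L0: [12, 21, 93, 75, 80, 78]
  L1: h(12,21)=(12*31+21)%997=393 h(93,75)=(93*31+75)%997=964 h(80,78)=(80*31+78)%997=564 -> [393, 964, 564]
  L2: h(393,964)=(393*31+964)%997=186 h(564,564)=(564*31+564)%997=102 -> [186, 102]
  L3: h(186,102)=(186*31+102)%997=883 -> [883]
  root=883
After append 76 (leaves=[12, 21, 93, 75, 80, 78, 76]):
  L0: [12, 21, 93, 75, 80, 78, 76]
  L1: h(12,21)=(12*31+21)%997=393 h(93,75)=(93*31+75)%997=964 h(80,78)=(80*31+78)%997=564 h(76,76)=(76*31+76)%997=438 -> [393, 964, 564, 438]
  L2: h(393,964)=(393*31+964)%997=186 h(564,438)=(564*31+438)%997=973 -> [186, 973]
  L3: h(186,973)=(186*31+973)%997=757 -> [757]
  root=757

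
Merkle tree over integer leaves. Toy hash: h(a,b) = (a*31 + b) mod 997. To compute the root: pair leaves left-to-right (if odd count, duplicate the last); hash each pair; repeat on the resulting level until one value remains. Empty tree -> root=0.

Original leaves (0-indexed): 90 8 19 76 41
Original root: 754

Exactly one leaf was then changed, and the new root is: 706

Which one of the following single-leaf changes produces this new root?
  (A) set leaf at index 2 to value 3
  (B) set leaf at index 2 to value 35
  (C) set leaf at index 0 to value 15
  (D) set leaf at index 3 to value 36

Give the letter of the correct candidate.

Answer: C

Derivation:
Original leaves: [90, 8, 19, 76, 41]
Target new root: 706
Try each candidate change and compute the resulting root:
Candidate A: set leaf[2] = 3 -> leaves = [90, 8, 3, 76, 41]
  L0: [90, 8, 3, 76, 41]
  L1: h(90,8)=(90*31+8)%997=804 h(3,76)=(3*31+76)%997=169 h(41,41)=(41*31+41)%997=315 -> [804, 169, 315]
  L2: h(804,169)=(804*31+169)%997=168 h(315,315)=(315*31+315)%997=110 -> [168, 110]
  L3: h(168,110)=(168*31+110)%997=333 -> [333]
  root = 333 != target 706
Candidate B: set leaf[2] = 35 -> leaves = [90, 8, 35, 76, 41]
  L0: [90, 8, 35, 76, 41]
  L1: h(90,8)=(90*31+8)%997=804 h(35,76)=(35*31+76)%997=164 h(41,41)=(41*31+41)%997=315 -> [804, 164, 315]
  L2: h(804,164)=(804*31+164)%997=163 h(315,315)=(315*31+315)%997=110 -> [163, 110]
  L3: h(163,110)=(163*31+110)%997=178 -> [178]
  root = 178 != target 706
Candidate C: set leaf[0] = 15 -> leaves = [15, 8, 19, 76, 41]
  L0: [15, 8, 19, 76, 41]
  L1: h(15,8)=(15*31+8)%997=473 h(19,76)=(19*31+76)%997=665 h(41,41)=(41*31+41)%997=315 -> [473, 665, 315]
  L2: h(473,665)=(473*31+665)%997=373 h(315,315)=(315*31+315)%997=110 -> [373, 110]
  L3: h(373,110)=(373*31+110)%997=706 -> [706]
  root = 706 == target 706  ** MATCH **
Candidate D: set leaf[3] = 36 -> leaves = [90, 8, 19, 36, 41]
  L0: [90, 8, 19, 36, 41]
  L1: h(90,8)=(90*31+8)%997=804 h(19,36)=(19*31+36)%997=625 h(41,41)=(41*31+41)%997=315 -> [804, 625, 315]
  L2: h(804,625)=(804*31+625)%997=624 h(315,315)=(315*31+315)%997=110 -> [624, 110]
  L3: h(624,110)=(624*31+110)%997=511 -> [511]
  root = 511 != target 706
Candidate C produces the target root.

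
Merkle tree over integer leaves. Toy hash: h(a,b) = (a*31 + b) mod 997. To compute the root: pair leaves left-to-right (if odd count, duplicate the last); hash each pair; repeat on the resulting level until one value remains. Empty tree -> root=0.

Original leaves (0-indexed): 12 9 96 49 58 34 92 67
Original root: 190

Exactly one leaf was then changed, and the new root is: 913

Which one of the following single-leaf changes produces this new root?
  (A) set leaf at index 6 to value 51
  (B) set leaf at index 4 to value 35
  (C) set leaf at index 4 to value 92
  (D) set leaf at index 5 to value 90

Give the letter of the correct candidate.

Answer: A

Derivation:
Original leaves: [12, 9, 96, 49, 58, 34, 92, 67]
Target new root: 913
Try each candidate change and compute the resulting root:
Candidate A: set leaf[6] = 51 -> leaves = [12, 9, 96, 49, 58, 34, 51, 67]
  L0: [12, 9, 96, 49, 58, 34, 51, 67]
  L1: h(12,9)=(12*31+9)%997=381 h(96,49)=(96*31+49)%997=34 h(58,34)=(58*31+34)%997=835 h(51,67)=(51*31+67)%997=651 -> [381, 34, 835, 651]
  L2: h(381,34)=(381*31+34)%997=878 h(835,651)=(835*31+651)%997=614 -> [878, 614]
  L3: h(878,614)=(878*31+614)%997=913 -> [913]
  root = 913 == target 913  ** MATCH **
Candidate B: set leaf[4] = 35 -> leaves = [12, 9, 96, 49, 35, 34, 92, 67]
  L0: [12, 9, 96, 49, 35, 34, 92, 67]
  L1: h(12,9)=(12*31+9)%997=381 h(96,49)=(96*31+49)%997=34 h(35,34)=(35*31+34)%997=122 h(92,67)=(92*31+67)%997=925 -> [381, 34, 122, 925]
  L2: h(381,34)=(381*31+34)%997=878 h(122,925)=(122*31+925)%997=719 -> [878, 719]
  L3: h(878,719)=(878*31+719)%997=21 -> [21]
  root = 21 != target 913
Candidate C: set leaf[4] = 92 -> leaves = [12, 9, 96, 49, 92, 34, 92, 67]
  L0: [12, 9, 96, 49, 92, 34, 92, 67]
  L1: h(12,9)=(12*31+9)%997=381 h(96,49)=(96*31+49)%997=34 h(92,34)=(92*31+34)%997=892 h(92,67)=(92*31+67)%997=925 -> [381, 34, 892, 925]
  L2: h(381,34)=(381*31+34)%997=878 h(892,925)=(892*31+925)%997=661 -> [878, 661]
  L3: h(878,661)=(878*31+661)%997=960 -> [960]
  root = 960 != target 913
Candidate D: set leaf[5] = 90 -> leaves = [12, 9, 96, 49, 58, 90, 92, 67]
  L0: [12, 9, 96, 49, 58, 90, 92, 67]
  L1: h(12,9)=(12*31+9)%997=381 h(96,49)=(96*31+49)%997=34 h(58,90)=(58*31+90)%997=891 h(92,67)=(92*31+67)%997=925 -> [381, 34, 891, 925]
  L2: h(381,34)=(381*31+34)%997=878 h(891,925)=(891*31+925)%997=630 -> [878, 630]
  L3: h(878,630)=(878*31+630)%997=929 -> [929]
  root = 929 != target 913
Candidate A produces the target root.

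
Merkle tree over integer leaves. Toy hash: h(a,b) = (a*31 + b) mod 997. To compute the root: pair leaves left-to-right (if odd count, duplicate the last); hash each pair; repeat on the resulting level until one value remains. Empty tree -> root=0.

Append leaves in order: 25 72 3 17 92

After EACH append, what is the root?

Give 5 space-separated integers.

After append 25 (leaves=[25]):
  L0: [25]
  root=25
After append 72 (leaves=[25, 72]):
  L0: [25, 72]
  L1: h(25,72)=(25*31+72)%997=847 -> [847]
  root=847
After append 3 (leaves=[25, 72, 3]):
  L0: [25, 72, 3]
  L1: h(25,72)=(25*31+72)%997=847 h(3,3)=(3*31+3)%997=96 -> [847, 96]
  L2: h(847,96)=(847*31+96)%997=431 -> [431]
  root=431
After append 17 (leaves=[25, 72, 3, 17]):
  L0: [25, 72, 3, 17]
  L1: h(25,72)=(25*31+72)%997=847 h(3,17)=(3*31+17)%997=110 -> [847, 110]
  L2: h(847,110)=(847*31+110)%997=445 -> [445]
  root=445
After append 92 (leaves=[25, 72, 3, 17, 92]):
  L0: [25, 72, 3, 17, 92]
  L1: h(25,72)=(25*31+72)%997=847 h(3,17)=(3*31+17)%997=110 h(92,92)=(92*31+92)%997=950 -> [847, 110, 950]
  L2: h(847,110)=(847*31+110)%997=445 h(950,950)=(950*31+950)%997=490 -> [445, 490]
  L3: h(445,490)=(445*31+490)%997=327 -> [327]
  root=327

Answer: 25 847 431 445 327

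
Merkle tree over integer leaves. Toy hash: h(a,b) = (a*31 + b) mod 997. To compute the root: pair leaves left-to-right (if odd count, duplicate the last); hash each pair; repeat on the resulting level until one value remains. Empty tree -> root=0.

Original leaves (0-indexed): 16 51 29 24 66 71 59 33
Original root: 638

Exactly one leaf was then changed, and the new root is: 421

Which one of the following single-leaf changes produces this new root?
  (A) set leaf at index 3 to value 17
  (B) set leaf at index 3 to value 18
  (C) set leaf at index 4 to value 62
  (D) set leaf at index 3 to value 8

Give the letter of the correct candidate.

Answer: A

Derivation:
Original leaves: [16, 51, 29, 24, 66, 71, 59, 33]
Target new root: 421
Try each candidate change and compute the resulting root:
Candidate A: set leaf[3] = 17 -> leaves = [16, 51, 29, 17, 66, 71, 59, 33]
  L0: [16, 51, 29, 17, 66, 71, 59, 33]
  L1: h(16,51)=(16*31+51)%997=547 h(29,17)=(29*31+17)%997=916 h(66,71)=(66*31+71)%997=123 h(59,33)=(59*31+33)%997=865 -> [547, 916, 123, 865]
  L2: h(547,916)=(547*31+916)%997=924 h(123,865)=(123*31+865)%997=690 -> [924, 690]
  L3: h(924,690)=(924*31+690)%997=421 -> [421]
  root = 421 == target 421  ** MATCH **
Candidate B: set leaf[3] = 18 -> leaves = [16, 51, 29, 18, 66, 71, 59, 33]
  L0: [16, 51, 29, 18, 66, 71, 59, 33]
  L1: h(16,51)=(16*31+51)%997=547 h(29,18)=(29*31+18)%997=917 h(66,71)=(66*31+71)%997=123 h(59,33)=(59*31+33)%997=865 -> [547, 917, 123, 865]
  L2: h(547,917)=(547*31+917)%997=925 h(123,865)=(123*31+865)%997=690 -> [925, 690]
  L3: h(925,690)=(925*31+690)%997=452 -> [452]
  root = 452 != target 421
Candidate C: set leaf[4] = 62 -> leaves = [16, 51, 29, 24, 62, 71, 59, 33]
  L0: [16, 51, 29, 24, 62, 71, 59, 33]
  L1: h(16,51)=(16*31+51)%997=547 h(29,24)=(29*31+24)%997=923 h(62,71)=(62*31+71)%997=996 h(59,33)=(59*31+33)%997=865 -> [547, 923, 996, 865]
  L2: h(547,923)=(547*31+923)%997=931 h(996,865)=(996*31+865)%997=834 -> [931, 834]
  L3: h(931,834)=(931*31+834)%997=782 -> [782]
  root = 782 != target 421
Candidate D: set leaf[3] = 8 -> leaves = [16, 51, 29, 8, 66, 71, 59, 33]
  L0: [16, 51, 29, 8, 66, 71, 59, 33]
  L1: h(16,51)=(16*31+51)%997=547 h(29,8)=(29*31+8)%997=907 h(66,71)=(66*31+71)%997=123 h(59,33)=(59*31+33)%997=865 -> [547, 907, 123, 865]
  L2: h(547,907)=(547*31+907)%997=915 h(123,865)=(123*31+865)%997=690 -> [915, 690]
  L3: h(915,690)=(915*31+690)%997=142 -> [142]
  root = 142 != target 421
Candidate A produces the target root.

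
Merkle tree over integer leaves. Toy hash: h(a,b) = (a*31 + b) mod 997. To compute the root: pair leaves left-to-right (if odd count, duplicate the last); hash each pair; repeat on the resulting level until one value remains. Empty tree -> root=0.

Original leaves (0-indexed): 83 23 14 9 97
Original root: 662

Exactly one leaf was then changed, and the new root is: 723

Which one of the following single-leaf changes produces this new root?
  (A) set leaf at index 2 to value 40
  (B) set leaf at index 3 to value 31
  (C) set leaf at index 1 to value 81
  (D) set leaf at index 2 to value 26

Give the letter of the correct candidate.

Answer: A

Derivation:
Original leaves: [83, 23, 14, 9, 97]
Target new root: 723
Try each candidate change and compute the resulting root:
Candidate A: set leaf[2] = 40 -> leaves = [83, 23, 40, 9, 97]
  L0: [83, 23, 40, 9, 97]
  L1: h(83,23)=(83*31+23)%997=602 h(40,9)=(40*31+9)%997=252 h(97,97)=(97*31+97)%997=113 -> [602, 252, 113]
  L2: h(602,252)=(602*31+252)%997=968 h(113,113)=(113*31+113)%997=625 -> [968, 625]
  L3: h(968,625)=(968*31+625)%997=723 -> [723]
  root = 723 == target 723  ** MATCH **
Candidate B: set leaf[3] = 31 -> leaves = [83, 23, 14, 31, 97]
  L0: [83, 23, 14, 31, 97]
  L1: h(83,23)=(83*31+23)%997=602 h(14,31)=(14*31+31)%997=465 h(97,97)=(97*31+97)%997=113 -> [602, 465, 113]
  L2: h(602,465)=(602*31+465)%997=184 h(113,113)=(113*31+113)%997=625 -> [184, 625]
  L3: h(184,625)=(184*31+625)%997=347 -> [347]
  root = 347 != target 723
Candidate C: set leaf[1] = 81 -> leaves = [83, 81, 14, 9, 97]
  L0: [83, 81, 14, 9, 97]
  L1: h(83,81)=(83*31+81)%997=660 h(14,9)=(14*31+9)%997=443 h(97,97)=(97*31+97)%997=113 -> [660, 443, 113]
  L2: h(660,443)=(660*31+443)%997=963 h(113,113)=(113*31+113)%997=625 -> [963, 625]
  L3: h(963,625)=(963*31+625)%997=568 -> [568]
  root = 568 != target 723
Candidate D: set leaf[2] = 26 -> leaves = [83, 23, 26, 9, 97]
  L0: [83, 23, 26, 9, 97]
  L1: h(83,23)=(83*31+23)%997=602 h(26,9)=(26*31+9)%997=815 h(97,97)=(97*31+97)%997=113 -> [602, 815, 113]
  L2: h(602,815)=(602*31+815)%997=534 h(113,113)=(113*31+113)%997=625 -> [534, 625]
  L3: h(534,625)=(534*31+625)%997=230 -> [230]
  root = 230 != target 723
Candidate A produces the target root.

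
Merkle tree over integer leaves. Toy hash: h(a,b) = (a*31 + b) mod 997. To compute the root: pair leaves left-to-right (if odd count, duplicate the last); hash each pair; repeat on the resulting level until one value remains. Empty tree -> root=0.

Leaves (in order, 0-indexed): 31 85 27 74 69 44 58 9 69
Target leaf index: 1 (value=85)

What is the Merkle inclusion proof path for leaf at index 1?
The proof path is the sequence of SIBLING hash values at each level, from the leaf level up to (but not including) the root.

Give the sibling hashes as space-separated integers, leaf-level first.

L0 (leaves): [31, 85, 27, 74, 69, 44, 58, 9, 69], target index=1
L1: h(31,85)=(31*31+85)%997=49 [pair 0] h(27,74)=(27*31+74)%997=911 [pair 1] h(69,44)=(69*31+44)%997=189 [pair 2] h(58,9)=(58*31+9)%997=810 [pair 3] h(69,69)=(69*31+69)%997=214 [pair 4] -> [49, 911, 189, 810, 214]
  Sibling for proof at L0: 31
L2: h(49,911)=(49*31+911)%997=436 [pair 0] h(189,810)=(189*31+810)%997=687 [pair 1] h(214,214)=(214*31+214)%997=866 [pair 2] -> [436, 687, 866]
  Sibling for proof at L1: 911
L3: h(436,687)=(436*31+687)%997=245 [pair 0] h(866,866)=(866*31+866)%997=793 [pair 1] -> [245, 793]
  Sibling for proof at L2: 687
L4: h(245,793)=(245*31+793)%997=412 [pair 0] -> [412]
  Sibling for proof at L3: 793
Root: 412
Proof path (sibling hashes from leaf to root): [31, 911, 687, 793]

Answer: 31 911 687 793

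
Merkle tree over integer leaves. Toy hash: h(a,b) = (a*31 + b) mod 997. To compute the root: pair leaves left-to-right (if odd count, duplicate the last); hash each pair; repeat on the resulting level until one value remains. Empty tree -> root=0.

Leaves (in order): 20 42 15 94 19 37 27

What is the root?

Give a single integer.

Answer: 806

Derivation:
L0: [20, 42, 15, 94, 19, 37, 27]
L1: h(20,42)=(20*31+42)%997=662 h(15,94)=(15*31+94)%997=559 h(19,37)=(19*31+37)%997=626 h(27,27)=(27*31+27)%997=864 -> [662, 559, 626, 864]
L2: h(662,559)=(662*31+559)%997=144 h(626,864)=(626*31+864)%997=330 -> [144, 330]
L3: h(144,330)=(144*31+330)%997=806 -> [806]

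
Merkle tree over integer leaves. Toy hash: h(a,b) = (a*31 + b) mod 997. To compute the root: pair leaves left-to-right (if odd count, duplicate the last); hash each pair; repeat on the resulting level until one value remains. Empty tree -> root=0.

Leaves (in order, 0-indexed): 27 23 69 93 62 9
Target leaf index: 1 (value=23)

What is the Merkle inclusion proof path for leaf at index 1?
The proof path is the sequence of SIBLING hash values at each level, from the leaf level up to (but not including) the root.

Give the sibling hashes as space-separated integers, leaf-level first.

Answer: 27 238 975

Derivation:
L0 (leaves): [27, 23, 69, 93, 62, 9], target index=1
L1: h(27,23)=(27*31+23)%997=860 [pair 0] h(69,93)=(69*31+93)%997=238 [pair 1] h(62,9)=(62*31+9)%997=934 [pair 2] -> [860, 238, 934]
  Sibling for proof at L0: 27
L2: h(860,238)=(860*31+238)%997=976 [pair 0] h(934,934)=(934*31+934)%997=975 [pair 1] -> [976, 975]
  Sibling for proof at L1: 238
L3: h(976,975)=(976*31+975)%997=324 [pair 0] -> [324]
  Sibling for proof at L2: 975
Root: 324
Proof path (sibling hashes from leaf to root): [27, 238, 975]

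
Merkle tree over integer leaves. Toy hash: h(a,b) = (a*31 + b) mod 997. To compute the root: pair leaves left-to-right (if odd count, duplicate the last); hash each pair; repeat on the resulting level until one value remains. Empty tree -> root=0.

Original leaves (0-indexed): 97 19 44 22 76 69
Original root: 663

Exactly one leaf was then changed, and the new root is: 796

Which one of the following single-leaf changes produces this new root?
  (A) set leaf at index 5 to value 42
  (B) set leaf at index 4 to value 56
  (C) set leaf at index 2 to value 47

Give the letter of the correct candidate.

Original leaves: [97, 19, 44, 22, 76, 69]
Target new root: 796
Try each candidate change and compute the resulting root:
Candidate A: set leaf[5] = 42 -> leaves = [97, 19, 44, 22, 76, 42]
  L0: [97, 19, 44, 22, 76, 42]
  L1: h(97,19)=(97*31+19)%997=35 h(44,22)=(44*31+22)%997=389 h(76,42)=(76*31+42)%997=404 -> [35, 389, 404]
  L2: h(35,389)=(35*31+389)%997=477 h(404,404)=(404*31+404)%997=964 -> [477, 964]
  L3: h(477,964)=(477*31+964)%997=796 -> [796]
  root = 796 == target 796  ** MATCH **
Candidate B: set leaf[4] = 56 -> leaves = [97, 19, 44, 22, 56, 69]
  L0: [97, 19, 44, 22, 56, 69]
  L1: h(97,19)=(97*31+19)%997=35 h(44,22)=(44*31+22)%997=389 h(56,69)=(56*31+69)%997=808 -> [35, 389, 808]
  L2: h(35,389)=(35*31+389)%997=477 h(808,808)=(808*31+808)%997=931 -> [477, 931]
  L3: h(477,931)=(477*31+931)%997=763 -> [763]
  root = 763 != target 796
Candidate C: set leaf[2] = 47 -> leaves = [97, 19, 47, 22, 76, 69]
  L0: [97, 19, 47, 22, 76, 69]
  L1: h(97,19)=(97*31+19)%997=35 h(47,22)=(47*31+22)%997=482 h(76,69)=(76*31+69)%997=431 -> [35, 482, 431]
  L2: h(35,482)=(35*31+482)%997=570 h(431,431)=(431*31+431)%997=831 -> [570, 831]
  L3: h(570,831)=(570*31+831)%997=555 -> [555]
  root = 555 != target 796
Candidate A produces the target root.

Answer: A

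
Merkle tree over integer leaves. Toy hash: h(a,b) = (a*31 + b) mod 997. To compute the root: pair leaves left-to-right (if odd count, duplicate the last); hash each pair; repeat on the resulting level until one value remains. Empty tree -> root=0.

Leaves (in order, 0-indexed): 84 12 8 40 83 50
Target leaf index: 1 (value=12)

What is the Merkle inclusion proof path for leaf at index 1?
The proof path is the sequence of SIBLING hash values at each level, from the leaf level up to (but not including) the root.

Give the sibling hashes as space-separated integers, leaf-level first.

L0 (leaves): [84, 12, 8, 40, 83, 50], target index=1
L1: h(84,12)=(84*31+12)%997=622 [pair 0] h(8,40)=(8*31+40)%997=288 [pair 1] h(83,50)=(83*31+50)%997=629 [pair 2] -> [622, 288, 629]
  Sibling for proof at L0: 84
L2: h(622,288)=(622*31+288)%997=627 [pair 0] h(629,629)=(629*31+629)%997=188 [pair 1] -> [627, 188]
  Sibling for proof at L1: 288
L3: h(627,188)=(627*31+188)%997=682 [pair 0] -> [682]
  Sibling for proof at L2: 188
Root: 682
Proof path (sibling hashes from leaf to root): [84, 288, 188]

Answer: 84 288 188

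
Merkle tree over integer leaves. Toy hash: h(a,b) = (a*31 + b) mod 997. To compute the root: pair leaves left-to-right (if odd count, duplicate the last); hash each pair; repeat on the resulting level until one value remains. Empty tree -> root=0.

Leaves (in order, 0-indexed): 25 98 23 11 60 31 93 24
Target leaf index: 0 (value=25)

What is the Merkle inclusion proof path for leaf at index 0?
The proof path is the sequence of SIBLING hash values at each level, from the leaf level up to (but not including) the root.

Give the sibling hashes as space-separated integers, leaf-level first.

Answer: 98 724 711

Derivation:
L0 (leaves): [25, 98, 23, 11, 60, 31, 93, 24], target index=0
L1: h(25,98)=(25*31+98)%997=873 [pair 0] h(23,11)=(23*31+11)%997=724 [pair 1] h(60,31)=(60*31+31)%997=894 [pair 2] h(93,24)=(93*31+24)%997=913 [pair 3] -> [873, 724, 894, 913]
  Sibling for proof at L0: 98
L2: h(873,724)=(873*31+724)%997=868 [pair 0] h(894,913)=(894*31+913)%997=711 [pair 1] -> [868, 711]
  Sibling for proof at L1: 724
L3: h(868,711)=(868*31+711)%997=700 [pair 0] -> [700]
  Sibling for proof at L2: 711
Root: 700
Proof path (sibling hashes from leaf to root): [98, 724, 711]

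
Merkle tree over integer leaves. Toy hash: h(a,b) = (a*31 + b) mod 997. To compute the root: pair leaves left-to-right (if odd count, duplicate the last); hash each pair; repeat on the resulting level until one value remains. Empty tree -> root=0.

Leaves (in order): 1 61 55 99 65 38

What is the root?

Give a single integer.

L0: [1, 61, 55, 99, 65, 38]
L1: h(1,61)=(1*31+61)%997=92 h(55,99)=(55*31+99)%997=807 h(65,38)=(65*31+38)%997=59 -> [92, 807, 59]
L2: h(92,807)=(92*31+807)%997=668 h(59,59)=(59*31+59)%997=891 -> [668, 891]
L3: h(668,891)=(668*31+891)%997=662 -> [662]

Answer: 662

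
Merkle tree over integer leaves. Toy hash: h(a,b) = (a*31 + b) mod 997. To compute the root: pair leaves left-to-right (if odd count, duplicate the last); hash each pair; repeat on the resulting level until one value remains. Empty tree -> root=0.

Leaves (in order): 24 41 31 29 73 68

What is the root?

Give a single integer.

Answer: 253

Derivation:
L0: [24, 41, 31, 29, 73, 68]
L1: h(24,41)=(24*31+41)%997=785 h(31,29)=(31*31+29)%997=990 h(73,68)=(73*31+68)%997=337 -> [785, 990, 337]
L2: h(785,990)=(785*31+990)%997=400 h(337,337)=(337*31+337)%997=814 -> [400, 814]
L3: h(400,814)=(400*31+814)%997=253 -> [253]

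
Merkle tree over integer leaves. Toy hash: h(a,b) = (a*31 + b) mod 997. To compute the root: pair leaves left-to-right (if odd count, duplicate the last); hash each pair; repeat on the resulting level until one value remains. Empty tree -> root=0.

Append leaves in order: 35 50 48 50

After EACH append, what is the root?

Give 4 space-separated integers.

Answer: 35 138 829 831

Derivation:
After append 35 (leaves=[35]):
  L0: [35]
  root=35
After append 50 (leaves=[35, 50]):
  L0: [35, 50]
  L1: h(35,50)=(35*31+50)%997=138 -> [138]
  root=138
After append 48 (leaves=[35, 50, 48]):
  L0: [35, 50, 48]
  L1: h(35,50)=(35*31+50)%997=138 h(48,48)=(48*31+48)%997=539 -> [138, 539]
  L2: h(138,539)=(138*31+539)%997=829 -> [829]
  root=829
After append 50 (leaves=[35, 50, 48, 50]):
  L0: [35, 50, 48, 50]
  L1: h(35,50)=(35*31+50)%997=138 h(48,50)=(48*31+50)%997=541 -> [138, 541]
  L2: h(138,541)=(138*31+541)%997=831 -> [831]
  root=831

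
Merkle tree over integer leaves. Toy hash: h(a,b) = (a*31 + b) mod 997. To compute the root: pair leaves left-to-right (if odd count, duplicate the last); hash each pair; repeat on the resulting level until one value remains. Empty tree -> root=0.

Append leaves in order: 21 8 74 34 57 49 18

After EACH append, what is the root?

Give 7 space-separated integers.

After append 21 (leaves=[21]):
  L0: [21]
  root=21
After append 8 (leaves=[21, 8]):
  L0: [21, 8]
  L1: h(21,8)=(21*31+8)%997=659 -> [659]
  root=659
After append 74 (leaves=[21, 8, 74]):
  L0: [21, 8, 74]
  L1: h(21,8)=(21*31+8)%997=659 h(74,74)=(74*31+74)%997=374 -> [659, 374]
  L2: h(659,374)=(659*31+374)%997=863 -> [863]
  root=863
After append 34 (leaves=[21, 8, 74, 34]):
  L0: [21, 8, 74, 34]
  L1: h(21,8)=(21*31+8)%997=659 h(74,34)=(74*31+34)%997=334 -> [659, 334]
  L2: h(659,334)=(659*31+334)%997=823 -> [823]
  root=823
After append 57 (leaves=[21, 8, 74, 34, 57]):
  L0: [21, 8, 74, 34, 57]
  L1: h(21,8)=(21*31+8)%997=659 h(74,34)=(74*31+34)%997=334 h(57,57)=(57*31+57)%997=827 -> [659, 334, 827]
  L2: h(659,334)=(659*31+334)%997=823 h(827,827)=(827*31+827)%997=542 -> [823, 542]
  L3: h(823,542)=(823*31+542)%997=133 -> [133]
  root=133
After append 49 (leaves=[21, 8, 74, 34, 57, 49]):
  L0: [21, 8, 74, 34, 57, 49]
  L1: h(21,8)=(21*31+8)%997=659 h(74,34)=(74*31+34)%997=334 h(57,49)=(57*31+49)%997=819 -> [659, 334, 819]
  L2: h(659,334)=(659*31+334)%997=823 h(819,819)=(819*31+819)%997=286 -> [823, 286]
  L3: h(823,286)=(823*31+286)%997=874 -> [874]
  root=874
After append 18 (leaves=[21, 8, 74, 34, 57, 49, 18]):
  L0: [21, 8, 74, 34, 57, 49, 18]
  L1: h(21,8)=(21*31+8)%997=659 h(74,34)=(74*31+34)%997=334 h(57,49)=(57*31+49)%997=819 h(18,18)=(18*31+18)%997=576 -> [659, 334, 819, 576]
  L2: h(659,334)=(659*31+334)%997=823 h(819,576)=(819*31+576)%997=43 -> [823, 43]
  L3: h(823,43)=(823*31+43)%997=631 -> [631]
  root=631

Answer: 21 659 863 823 133 874 631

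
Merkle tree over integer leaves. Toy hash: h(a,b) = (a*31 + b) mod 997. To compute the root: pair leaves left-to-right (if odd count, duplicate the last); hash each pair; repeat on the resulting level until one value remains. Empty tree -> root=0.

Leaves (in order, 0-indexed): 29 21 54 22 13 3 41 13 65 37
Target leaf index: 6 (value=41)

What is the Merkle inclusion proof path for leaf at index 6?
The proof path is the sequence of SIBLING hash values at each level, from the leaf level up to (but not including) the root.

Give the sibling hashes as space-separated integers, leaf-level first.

L0 (leaves): [29, 21, 54, 22, 13, 3, 41, 13, 65, 37], target index=6
L1: h(29,21)=(29*31+21)%997=920 [pair 0] h(54,22)=(54*31+22)%997=699 [pair 1] h(13,3)=(13*31+3)%997=406 [pair 2] h(41,13)=(41*31+13)%997=287 [pair 3] h(65,37)=(65*31+37)%997=58 [pair 4] -> [920, 699, 406, 287, 58]
  Sibling for proof at L0: 13
L2: h(920,699)=(920*31+699)%997=306 [pair 0] h(406,287)=(406*31+287)%997=909 [pair 1] h(58,58)=(58*31+58)%997=859 [pair 2] -> [306, 909, 859]
  Sibling for proof at L1: 406
L3: h(306,909)=(306*31+909)%997=425 [pair 0] h(859,859)=(859*31+859)%997=569 [pair 1] -> [425, 569]
  Sibling for proof at L2: 306
L4: h(425,569)=(425*31+569)%997=783 [pair 0] -> [783]
  Sibling for proof at L3: 569
Root: 783
Proof path (sibling hashes from leaf to root): [13, 406, 306, 569]

Answer: 13 406 306 569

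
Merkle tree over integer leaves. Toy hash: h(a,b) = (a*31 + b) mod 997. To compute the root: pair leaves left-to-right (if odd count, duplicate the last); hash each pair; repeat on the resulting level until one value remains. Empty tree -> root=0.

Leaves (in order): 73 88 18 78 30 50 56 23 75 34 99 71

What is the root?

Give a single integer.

L0: [73, 88, 18, 78, 30, 50, 56, 23, 75, 34, 99, 71]
L1: h(73,88)=(73*31+88)%997=357 h(18,78)=(18*31+78)%997=636 h(30,50)=(30*31+50)%997=980 h(56,23)=(56*31+23)%997=762 h(75,34)=(75*31+34)%997=365 h(99,71)=(99*31+71)%997=149 -> [357, 636, 980, 762, 365, 149]
L2: h(357,636)=(357*31+636)%997=736 h(980,762)=(980*31+762)%997=235 h(365,149)=(365*31+149)%997=497 -> [736, 235, 497]
L3: h(736,235)=(736*31+235)%997=120 h(497,497)=(497*31+497)%997=949 -> [120, 949]
L4: h(120,949)=(120*31+949)%997=681 -> [681]

Answer: 681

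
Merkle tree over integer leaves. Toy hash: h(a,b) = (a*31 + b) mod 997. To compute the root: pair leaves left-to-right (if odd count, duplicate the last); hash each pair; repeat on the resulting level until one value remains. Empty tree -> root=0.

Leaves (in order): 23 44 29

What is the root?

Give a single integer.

L0: [23, 44, 29]
L1: h(23,44)=(23*31+44)%997=757 h(29,29)=(29*31+29)%997=928 -> [757, 928]
L2: h(757,928)=(757*31+928)%997=467 -> [467]

Answer: 467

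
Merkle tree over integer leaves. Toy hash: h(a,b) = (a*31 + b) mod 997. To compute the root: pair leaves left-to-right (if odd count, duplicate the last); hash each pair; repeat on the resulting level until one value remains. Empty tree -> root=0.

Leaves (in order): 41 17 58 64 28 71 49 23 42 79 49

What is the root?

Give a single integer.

Answer: 473

Derivation:
L0: [41, 17, 58, 64, 28, 71, 49, 23, 42, 79, 49]
L1: h(41,17)=(41*31+17)%997=291 h(58,64)=(58*31+64)%997=865 h(28,71)=(28*31+71)%997=939 h(49,23)=(49*31+23)%997=545 h(42,79)=(42*31+79)%997=384 h(49,49)=(49*31+49)%997=571 -> [291, 865, 939, 545, 384, 571]
L2: h(291,865)=(291*31+865)%997=913 h(939,545)=(939*31+545)%997=741 h(384,571)=(384*31+571)%997=511 -> [913, 741, 511]
L3: h(913,741)=(913*31+741)%997=131 h(511,511)=(511*31+511)%997=400 -> [131, 400]
L4: h(131,400)=(131*31+400)%997=473 -> [473]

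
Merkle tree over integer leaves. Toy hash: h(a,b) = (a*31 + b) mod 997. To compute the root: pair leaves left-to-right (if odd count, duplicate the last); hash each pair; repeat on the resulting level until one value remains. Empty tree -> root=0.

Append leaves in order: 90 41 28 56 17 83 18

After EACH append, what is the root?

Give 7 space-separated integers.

After append 90 (leaves=[90]):
  L0: [90]
  root=90
After append 41 (leaves=[90, 41]):
  L0: [90, 41]
  L1: h(90,41)=(90*31+41)%997=837 -> [837]
  root=837
After append 28 (leaves=[90, 41, 28]):
  L0: [90, 41, 28]
  L1: h(90,41)=(90*31+41)%997=837 h(28,28)=(28*31+28)%997=896 -> [837, 896]
  L2: h(837,896)=(837*31+896)%997=921 -> [921]
  root=921
After append 56 (leaves=[90, 41, 28, 56]):
  L0: [90, 41, 28, 56]
  L1: h(90,41)=(90*31+41)%997=837 h(28,56)=(28*31+56)%997=924 -> [837, 924]
  L2: h(837,924)=(837*31+924)%997=949 -> [949]
  root=949
After append 17 (leaves=[90, 41, 28, 56, 17]):
  L0: [90, 41, 28, 56, 17]
  L1: h(90,41)=(90*31+41)%997=837 h(28,56)=(28*31+56)%997=924 h(17,17)=(17*31+17)%997=544 -> [837, 924, 544]
  L2: h(837,924)=(837*31+924)%997=949 h(544,544)=(544*31+544)%997=459 -> [949, 459]
  L3: h(949,459)=(949*31+459)%997=965 -> [965]
  root=965
After append 83 (leaves=[90, 41, 28, 56, 17, 83]):
  L0: [90, 41, 28, 56, 17, 83]
  L1: h(90,41)=(90*31+41)%997=837 h(28,56)=(28*31+56)%997=924 h(17,83)=(17*31+83)%997=610 -> [837, 924, 610]
  L2: h(837,924)=(837*31+924)%997=949 h(610,610)=(610*31+610)%997=577 -> [949, 577]
  L3: h(949,577)=(949*31+577)%997=86 -> [86]
  root=86
After append 18 (leaves=[90, 41, 28, 56, 17, 83, 18]):
  L0: [90, 41, 28, 56, 17, 83, 18]
  L1: h(90,41)=(90*31+41)%997=837 h(28,56)=(28*31+56)%997=924 h(17,83)=(17*31+83)%997=610 h(18,18)=(18*31+18)%997=576 -> [837, 924, 610, 576]
  L2: h(837,924)=(837*31+924)%997=949 h(610,576)=(610*31+576)%997=543 -> [949, 543]
  L3: h(949,543)=(949*31+543)%997=52 -> [52]
  root=52

Answer: 90 837 921 949 965 86 52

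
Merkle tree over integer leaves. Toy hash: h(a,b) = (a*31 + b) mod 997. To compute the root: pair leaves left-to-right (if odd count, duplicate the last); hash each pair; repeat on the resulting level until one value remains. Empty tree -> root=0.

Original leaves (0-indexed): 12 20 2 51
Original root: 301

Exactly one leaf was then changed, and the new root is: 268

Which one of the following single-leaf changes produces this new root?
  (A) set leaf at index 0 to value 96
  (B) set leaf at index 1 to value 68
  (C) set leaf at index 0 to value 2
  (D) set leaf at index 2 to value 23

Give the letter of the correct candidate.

Answer: A

Derivation:
Original leaves: [12, 20, 2, 51]
Target new root: 268
Try each candidate change and compute the resulting root:
Candidate A: set leaf[0] = 96 -> leaves = [96, 20, 2, 51]
  L0: [96, 20, 2, 51]
  L1: h(96,20)=(96*31+20)%997=5 h(2,51)=(2*31+51)%997=113 -> [5, 113]
  L2: h(5,113)=(5*31+113)%997=268 -> [268]
  root = 268 == target 268  ** MATCH **
Candidate B: set leaf[1] = 68 -> leaves = [12, 68, 2, 51]
  L0: [12, 68, 2, 51]
  L1: h(12,68)=(12*31+68)%997=440 h(2,51)=(2*31+51)%997=113 -> [440, 113]
  L2: h(440,113)=(440*31+113)%997=792 -> [792]
  root = 792 != target 268
Candidate C: set leaf[0] = 2 -> leaves = [2, 20, 2, 51]
  L0: [2, 20, 2, 51]
  L1: h(2,20)=(2*31+20)%997=82 h(2,51)=(2*31+51)%997=113 -> [82, 113]
  L2: h(82,113)=(82*31+113)%997=661 -> [661]
  root = 661 != target 268
Candidate D: set leaf[2] = 23 -> leaves = [12, 20, 23, 51]
  L0: [12, 20, 23, 51]
  L1: h(12,20)=(12*31+20)%997=392 h(23,51)=(23*31+51)%997=764 -> [392, 764]
  L2: h(392,764)=(392*31+764)%997=952 -> [952]
  root = 952 != target 268
Candidate A produces the target root.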